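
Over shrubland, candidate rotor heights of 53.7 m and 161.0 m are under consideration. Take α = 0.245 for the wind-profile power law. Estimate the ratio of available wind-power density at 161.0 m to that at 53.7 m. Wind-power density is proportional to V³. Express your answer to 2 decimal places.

2.24

Speed ratio: V_B/V_A = (z_B/z_A)^α = (161.0/53.7)^0.245 = (2.9981)^0.245 = 1.30867
Power-density ratio: P_B/P_A = (V_B/V_A)³ = (1.30867)³ = 2.24123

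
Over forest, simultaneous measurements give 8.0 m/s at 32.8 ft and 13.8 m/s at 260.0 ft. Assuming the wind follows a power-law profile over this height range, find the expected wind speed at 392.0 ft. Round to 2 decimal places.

First find α: α = ln(V₂/V₁)/ln(z₂/z₁) = ln(13.8/8.0)/ln(260.0/32.8) = 0.54523/2.07025 = 0.2634
Extrapolate from 260.0 ft to 392.0 ft: V₃ = 13.8 × (392.0/260.0)^0.2634 = 13.8 × 1.1142 = 15.3759 m/s

15.38 m/s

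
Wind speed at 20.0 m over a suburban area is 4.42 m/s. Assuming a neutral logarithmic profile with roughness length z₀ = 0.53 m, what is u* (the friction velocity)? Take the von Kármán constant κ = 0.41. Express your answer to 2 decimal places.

u* ≈ 0.50 m/s

Log law: V(z) = (u*/κ) · ln(z/z₀) ⇒ u* = κ · V / ln(z/z₀)
u* = 0.41 × 4.42 / ln(20.0/0.53) = 0.41 × 4.42 / 3.6306
   = 1.8122 / 3.6306 = 0.4991 m/s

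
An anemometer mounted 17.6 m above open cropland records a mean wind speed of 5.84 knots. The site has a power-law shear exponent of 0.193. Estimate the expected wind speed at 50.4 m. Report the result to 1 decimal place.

7.2 knots

Power-law profile: V₂ = V₁ · (z₂/z₁)^α
V₂ = 5.84 × (50.4/17.6)^0.193 = 5.84 × (2.8636)^0.193
    = 5.84 × 1.2251 = 7.1548 knots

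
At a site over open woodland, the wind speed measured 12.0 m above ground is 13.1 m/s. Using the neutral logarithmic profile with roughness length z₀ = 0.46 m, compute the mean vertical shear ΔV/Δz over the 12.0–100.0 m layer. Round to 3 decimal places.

Log law: V₂ = V₁ · ln(z₂/z₀)/ln(z₁/z₀) = 13.1 × 5.3817/3.2614 = 21.6163 m/s
ΔV/Δz = (21.6163 − 13.1)/(100.0 − 12.0) = 8.5163/88.0000 = 0.09678 m/s/m

0.097 m/s/m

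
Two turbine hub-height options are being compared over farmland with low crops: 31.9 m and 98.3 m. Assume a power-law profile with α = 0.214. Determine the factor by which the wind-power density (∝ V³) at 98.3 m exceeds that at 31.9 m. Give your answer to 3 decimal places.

Speed ratio: V_B/V_A = (z_B/z_A)^α = (98.3/31.9)^0.214 = (3.0815)^0.214 = 1.27232
Power-density ratio: P_B/P_A = (V_B/V_A)³ = (1.27232)³ = 2.05961

2.060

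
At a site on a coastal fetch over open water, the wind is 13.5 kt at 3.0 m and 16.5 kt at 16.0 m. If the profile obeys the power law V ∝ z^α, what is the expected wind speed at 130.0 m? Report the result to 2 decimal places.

21.21 kt

First find α: α = ln(V₂/V₁)/ln(z₂/z₁) = ln(16.5/13.5)/ln(16.0/3.0) = 0.20067/1.67398 = 0.1199
Extrapolate from 16.0 m to 130.0 m: V₃ = 16.5 × (130.0/16.0)^0.1199 = 16.5 × 1.2855 = 21.2105 kt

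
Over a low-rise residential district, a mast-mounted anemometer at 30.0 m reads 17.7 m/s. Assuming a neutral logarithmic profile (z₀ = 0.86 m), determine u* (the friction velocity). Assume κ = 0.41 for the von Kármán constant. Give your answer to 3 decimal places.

u* ≈ 2.043 m/s

Log law: V(z) = (u*/κ) · ln(z/z₀) ⇒ u* = κ · V / ln(z/z₀)
u* = 0.41 × 17.7 / ln(30.0/0.86) = 0.41 × 17.7 / 3.5520
   = 7.2570 / 3.5520 = 2.0431 m/s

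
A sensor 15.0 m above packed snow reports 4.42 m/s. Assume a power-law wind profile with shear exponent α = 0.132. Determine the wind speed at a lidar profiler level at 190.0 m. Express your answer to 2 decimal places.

6.18 m/s

Power-law profile: V₂ = V₁ · (z₂/z₁)^α
V₂ = 4.42 × (190.0/15.0)^0.132 = 4.42 × (12.6667)^0.132
    = 4.42 × 1.3981 = 6.1798 m/s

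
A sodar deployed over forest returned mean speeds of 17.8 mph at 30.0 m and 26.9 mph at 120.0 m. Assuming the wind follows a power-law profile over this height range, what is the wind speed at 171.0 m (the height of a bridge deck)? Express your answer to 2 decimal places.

29.89 mph

First find α: α = ln(V₂/V₁)/ln(z₂/z₁) = ln(26.9/17.8)/ln(120.0/30.0) = 0.41293/1.38629 = 0.2979
Extrapolate from 120.0 m to 171.0 m: V₃ = 26.9 × (171.0/120.0)^0.2979 = 26.9 × 1.1113 = 29.8929 mph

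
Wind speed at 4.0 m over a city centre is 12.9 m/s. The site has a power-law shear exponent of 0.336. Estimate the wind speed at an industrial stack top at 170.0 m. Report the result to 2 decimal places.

45.47 m/s

Power-law profile: V₂ = V₁ · (z₂/z₁)^α
V₂ = 12.9 × (170.0/4.0)^0.336 = 12.9 × (42.5000)^0.336
    = 12.9 × 3.5248 = 45.4704 m/s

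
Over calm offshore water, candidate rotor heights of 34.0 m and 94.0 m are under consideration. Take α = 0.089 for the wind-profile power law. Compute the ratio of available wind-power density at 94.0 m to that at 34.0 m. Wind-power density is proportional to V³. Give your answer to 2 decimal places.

Speed ratio: V_B/V_A = (z_B/z_A)^α = (94.0/34.0)^0.089 = (2.7647)^0.089 = 1.09473
Power-density ratio: P_B/P_A = (V_B/V_A)³ = (1.09473)³ = 1.31196

1.31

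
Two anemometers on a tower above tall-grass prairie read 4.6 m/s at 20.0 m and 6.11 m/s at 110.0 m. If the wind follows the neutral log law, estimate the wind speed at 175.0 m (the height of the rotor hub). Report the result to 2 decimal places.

Log law: V ∝ ln(z/z₀). From the pair, with r = V₁/V₂ = 0.75286,
ln z₀ = (ln z₁ − r·ln z₂)/(1 − r) = (2.9957 − 0.75286×4.7005)/0.24714 = -2.1975 → z₀ = 0.1111 m
V₃ = V₁ · ln(z₃/z₀)/ln(z₁/z₀) = 4.6 × 7.3623/5.1933 = 6.5213 m/s

6.52 m/s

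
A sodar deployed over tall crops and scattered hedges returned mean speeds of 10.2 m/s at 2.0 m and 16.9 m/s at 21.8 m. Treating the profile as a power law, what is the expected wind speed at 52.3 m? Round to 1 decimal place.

First find α: α = ln(V₂/V₁)/ln(z₂/z₁) = ln(16.9/10.2)/ln(21.8/2.0) = 0.50493/2.38876 = 0.2114
Extrapolate from 21.8 m to 52.3 m: V₃ = 16.9 × (52.3/21.8)^0.2114 = 16.9 × 1.2032 = 20.3338 m/s

20.3 m/s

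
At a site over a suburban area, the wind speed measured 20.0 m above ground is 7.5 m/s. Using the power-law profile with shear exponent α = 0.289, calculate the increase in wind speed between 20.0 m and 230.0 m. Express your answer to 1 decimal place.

7.7 m/s

Power law: V₂ = V₁ · (z₂/z₁)^α = 7.5 × (11.5000)^0.289 = 15.1916 m/s
ΔV = 15.1916 − 7.5 = 7.6916 m/s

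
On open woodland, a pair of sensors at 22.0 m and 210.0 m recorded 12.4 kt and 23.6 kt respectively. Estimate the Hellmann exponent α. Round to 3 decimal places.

Power law: V₂/V₁ = (z₂/z₁)^α ⇒ α = ln(V₂/V₁) / ln(z₂/z₁)
α = ln(23.6/12.4) / ln(210.0/22.0) = ln(1.9032) / ln(9.5455)
  = 0.64355 / 2.25607 = 0.28525

α ≈ 0.285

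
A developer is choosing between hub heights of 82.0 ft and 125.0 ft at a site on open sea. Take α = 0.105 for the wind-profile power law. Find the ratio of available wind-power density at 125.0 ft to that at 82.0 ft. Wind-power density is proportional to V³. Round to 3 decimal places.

1.142

Speed ratio: V_B/V_A = (z_B/z_A)^α = (125.0/82.0)^0.105 = (1.5244)^0.105 = 1.04526
Power-density ratio: P_B/P_A = (V_B/V_A)³ = (1.04526)³ = 1.14202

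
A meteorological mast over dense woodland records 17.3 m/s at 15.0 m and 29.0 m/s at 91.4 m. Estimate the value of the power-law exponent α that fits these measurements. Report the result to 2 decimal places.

α ≈ 0.29

Power law: V₂/V₁ = (z₂/z₁)^α ⇒ α = ln(V₂/V₁) / ln(z₂/z₁)
α = ln(29.0/17.3) / ln(91.4/15.0) = ln(1.6763) / ln(6.0933)
  = 0.51659 / 1.80720 = 0.28585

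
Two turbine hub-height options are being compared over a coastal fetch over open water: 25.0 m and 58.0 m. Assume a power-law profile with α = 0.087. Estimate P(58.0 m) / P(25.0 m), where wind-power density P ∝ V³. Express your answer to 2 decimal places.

Speed ratio: V_B/V_A = (z_B/z_A)^α = (58.0/25.0)^0.087 = (2.3200)^0.087 = 1.07596
Power-density ratio: P_B/P_A = (V_B/V_A)³ = (1.07596)³ = 1.24564

1.25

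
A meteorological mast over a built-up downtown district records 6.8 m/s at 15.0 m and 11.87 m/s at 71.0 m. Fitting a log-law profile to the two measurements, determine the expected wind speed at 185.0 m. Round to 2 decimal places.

Log law: V ∝ ln(z/z₀). From the pair, with r = V₁/V₂ = 0.57287,
ln z₀ = (ln z₁ − r·ln z₂)/(1 − r) = (2.7081 − 0.57287×4.2627)/0.42713 = 0.6229 → z₀ = 1.864 m
V₃ = V₁ · ln(z₃/z₀)/ln(z₁/z₀) = 6.8 × 4.5974/2.0851 = 14.9932 m/s

14.99 m/s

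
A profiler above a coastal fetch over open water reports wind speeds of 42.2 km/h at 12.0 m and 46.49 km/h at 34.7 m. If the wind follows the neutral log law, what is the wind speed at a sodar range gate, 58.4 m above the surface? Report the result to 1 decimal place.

48.6 km/h

Log law: V ∝ ln(z/z₀). From the pair, with r = V₁/V₂ = 0.90772,
ln z₀ = (ln z₁ − r·ln z₂)/(1 − r) = (2.4849 − 0.90772×3.5467)/0.09228 = -7.9602 → z₀ = 0.0003491 m
V₃ = V₁ · ln(z₃/z₀)/ln(z₁/z₀) = 42.2 × 12.0275/10.4451 = 48.5932 km/h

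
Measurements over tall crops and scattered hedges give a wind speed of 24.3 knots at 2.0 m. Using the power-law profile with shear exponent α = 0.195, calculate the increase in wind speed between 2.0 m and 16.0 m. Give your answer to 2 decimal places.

Power law: V₂ = V₁ · (z₂/z₁)^α = 24.3 × (8.0000)^0.195 = 36.4509 knots
ΔV = 36.4509 − 24.3 = 12.1509 knots

12.15 knots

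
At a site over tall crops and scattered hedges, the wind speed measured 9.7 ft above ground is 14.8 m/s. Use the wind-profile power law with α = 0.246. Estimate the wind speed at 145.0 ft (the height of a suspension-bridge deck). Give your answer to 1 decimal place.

Power-law profile: V₂ = V₁ · (z₂/z₁)^α
V₂ = 14.8 × (145.0/9.7)^0.246 = 14.8 × (14.9485)^0.246
    = 14.8 × 1.9451 = 28.7881 m/s

28.8 m/s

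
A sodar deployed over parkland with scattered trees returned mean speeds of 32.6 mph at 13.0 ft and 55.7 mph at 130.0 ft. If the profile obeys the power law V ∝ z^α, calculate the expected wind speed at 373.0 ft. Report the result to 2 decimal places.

First find α: α = ln(V₂/V₁)/ln(z₂/z₁) = ln(55.7/32.6)/ln(130.0/13.0) = 0.53567/2.30259 = 0.2326
Extrapolate from 130.0 ft to 373.0 ft: V₃ = 55.7 × (373.0/130.0)^0.2326 = 55.7 × 1.2779 = 71.1785 mph

71.18 mph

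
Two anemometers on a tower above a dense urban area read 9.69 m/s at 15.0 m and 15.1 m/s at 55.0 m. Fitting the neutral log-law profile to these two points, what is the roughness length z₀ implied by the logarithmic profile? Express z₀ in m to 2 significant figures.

Log law: V(z) ∝ ln(z/z₀). With r = V₁/V₂ = 9.69/15.1 = 0.64172,
r · ln(z₂/z₀) = ln(z₁/z₀) ⇒ ln z₀ = (ln z₁ − r·ln z₂)/(1 − r)
ln z₀ = (2.70805 − 0.64172×4.00733) / 0.35828 = 0.3809
z₀ = exp(0.3809) = 1.464 m

z₀ ≈ 1.5 m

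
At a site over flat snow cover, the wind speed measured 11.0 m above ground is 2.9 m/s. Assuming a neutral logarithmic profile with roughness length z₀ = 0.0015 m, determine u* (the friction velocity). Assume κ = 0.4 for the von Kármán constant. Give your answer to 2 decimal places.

u* ≈ 0.13 m/s

Log law: V(z) = (u*/κ) · ln(z/z₀) ⇒ u* = κ · V / ln(z/z₀)
u* = 0.4 × 2.9 / ln(11.0/0.0015) = 0.4 × 2.9 / 8.9002
   = 1.1600 / 8.9002 = 0.1303 m/s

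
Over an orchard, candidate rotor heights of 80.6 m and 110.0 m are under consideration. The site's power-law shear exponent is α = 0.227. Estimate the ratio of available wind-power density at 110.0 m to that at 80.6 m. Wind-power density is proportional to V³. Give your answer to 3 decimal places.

Speed ratio: V_B/V_A = (z_B/z_A)^α = (110.0/80.6)^0.227 = (1.3648)^0.227 = 1.07314
Power-density ratio: P_B/P_A = (V_B/V_A)³ = (1.07314)³ = 1.23587

1.236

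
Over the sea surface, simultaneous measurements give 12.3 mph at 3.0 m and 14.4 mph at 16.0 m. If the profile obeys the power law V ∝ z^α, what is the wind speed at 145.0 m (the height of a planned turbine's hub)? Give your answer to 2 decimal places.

17.72 mph

First find α: α = ln(V₂/V₁)/ln(z₂/z₁) = ln(14.4/12.3)/ln(16.0/3.0) = 0.15763/1.67398 = 0.0942
Extrapolate from 16.0 m to 145.0 m: V₃ = 14.4 × (145.0/16.0)^0.0942 = 14.4 × 1.2307 = 17.7215 mph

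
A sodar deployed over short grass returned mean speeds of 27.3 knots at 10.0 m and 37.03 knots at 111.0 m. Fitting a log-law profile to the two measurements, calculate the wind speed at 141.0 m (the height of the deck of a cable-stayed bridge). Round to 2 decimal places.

38.00 knots

Log law: V ∝ ln(z/z₀). From the pair, with r = V₁/V₂ = 0.73724,
ln z₀ = (ln z₁ − r·ln z₂)/(1 − r) = (2.3026 − 0.73724×4.7095)/0.26276 = -4.4507 → z₀ = 0.01167 m
V₃ = V₁ · ln(z₃/z₀)/ln(z₁/z₀) = 27.3 × 9.3995/6.7533 = 37.9971 knots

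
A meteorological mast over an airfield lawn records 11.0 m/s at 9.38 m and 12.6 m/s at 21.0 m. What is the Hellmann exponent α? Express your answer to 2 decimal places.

α ≈ 0.17

Power law: V₂/V₁ = (z₂/z₁)^α ⇒ α = ln(V₂/V₁) / ln(z₂/z₁)
α = ln(12.6/11.0) / ln(21.0/9.38) = ln(1.1455) / ln(2.2388)
  = 0.13580 / 0.80594 = 0.16850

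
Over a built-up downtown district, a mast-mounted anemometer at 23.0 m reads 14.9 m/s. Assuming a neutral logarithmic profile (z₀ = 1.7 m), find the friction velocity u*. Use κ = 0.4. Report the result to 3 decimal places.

u* ≈ 2.288 m/s

Log law: V(z) = (u*/κ) · ln(z/z₀) ⇒ u* = κ · V / ln(z/z₀)
u* = 0.4 × 14.9 / ln(23.0/1.7) = 0.4 × 14.9 / 2.6049
   = 5.9600 / 2.6049 = 2.2880 m/s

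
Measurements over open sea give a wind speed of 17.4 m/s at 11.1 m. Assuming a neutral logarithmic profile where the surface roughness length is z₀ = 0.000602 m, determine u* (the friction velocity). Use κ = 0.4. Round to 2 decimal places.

Log law: V(z) = (u*/κ) · ln(z/z₀) ⇒ u* = κ · V / ln(z/z₀)
u* = 0.4 × 17.4 / ln(11.1/0.000602) = 0.4 × 17.4 / 9.8222
   = 6.9600 / 9.8222 = 0.7086 m/s

u* ≈ 0.71 m/s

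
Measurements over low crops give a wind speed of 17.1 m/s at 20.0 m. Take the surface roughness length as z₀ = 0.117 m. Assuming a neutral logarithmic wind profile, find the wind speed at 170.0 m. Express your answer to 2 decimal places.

Log law: V(z) ∝ ln(z/z₀), so V₂/V₁ = ln(z₂/z₀) / ln(z₁/z₀).
ln(170.0/0.117) = 7.2814, ln(20.0/0.117) = 5.1413
V₂ = 17.1 × 7.2814/5.1413 = 17.1 × 1.4162 = 24.2179 m/s

24.22 m/s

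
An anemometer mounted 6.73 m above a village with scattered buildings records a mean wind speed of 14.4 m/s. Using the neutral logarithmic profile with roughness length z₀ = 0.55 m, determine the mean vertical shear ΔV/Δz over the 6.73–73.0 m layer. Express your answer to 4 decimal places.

Log law: V₂ = V₁ · ln(z₂/z₀)/ln(z₁/z₀) = 14.4 × 4.8883/2.5044 = 28.1070 m/s
ΔV/Δz = (28.1070 − 14.4)/(73.0 − 6.73) = 13.7070/66.2700 = 0.20684 m/s/m

0.2068 m/s/m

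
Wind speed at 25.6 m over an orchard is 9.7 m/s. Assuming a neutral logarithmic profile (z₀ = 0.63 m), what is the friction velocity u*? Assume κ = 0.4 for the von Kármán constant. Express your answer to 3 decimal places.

Log law: V(z) = (u*/κ) · ln(z/z₀) ⇒ u* = κ · V / ln(z/z₀)
u* = 0.4 × 9.7 / ln(25.6/0.63) = 0.4 × 9.7 / 3.7046
   = 3.8800 / 3.7046 = 1.0473 m/s

u* ≈ 1.047 m/s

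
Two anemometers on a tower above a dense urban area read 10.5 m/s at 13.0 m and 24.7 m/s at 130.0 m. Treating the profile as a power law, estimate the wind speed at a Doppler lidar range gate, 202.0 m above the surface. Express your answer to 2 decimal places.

First find α: α = ln(V₂/V₁)/ln(z₂/z₁) = ln(24.7/10.5)/ln(130.0/13.0) = 0.85543/2.30259 = 0.3715
Extrapolate from 130.0 m to 202.0 m: V₃ = 24.7 × (202.0/130.0)^0.3715 = 24.7 × 1.1779 = 29.0942 m/s

29.09 m/s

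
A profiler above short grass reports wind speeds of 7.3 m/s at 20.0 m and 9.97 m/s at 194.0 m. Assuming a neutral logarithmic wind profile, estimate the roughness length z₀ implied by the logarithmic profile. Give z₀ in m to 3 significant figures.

Log law: V(z) ∝ ln(z/z₀). With r = V₁/V₂ = 7.3/9.97 = 0.73220,
r · ln(z₂/z₀) = ln(z₁/z₀) ⇒ ln z₀ = (ln z₁ − r·ln z₂)/(1 − r)
ln z₀ = (2.99573 − 0.73220×5.26786) / 0.26780 = -3.2164
z₀ = exp(-3.2164) = 0.04010 m

z₀ ≈ 0.0401 m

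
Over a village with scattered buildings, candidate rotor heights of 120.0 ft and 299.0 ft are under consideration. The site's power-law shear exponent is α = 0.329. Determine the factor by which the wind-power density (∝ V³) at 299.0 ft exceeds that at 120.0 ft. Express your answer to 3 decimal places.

2.462

Speed ratio: V_B/V_A = (z_B/z_A)^α = (299.0/120.0)^0.329 = (2.4917)^0.329 = 1.35035
Power-density ratio: P_B/P_A = (V_B/V_A)³ = (1.35035)³ = 2.46227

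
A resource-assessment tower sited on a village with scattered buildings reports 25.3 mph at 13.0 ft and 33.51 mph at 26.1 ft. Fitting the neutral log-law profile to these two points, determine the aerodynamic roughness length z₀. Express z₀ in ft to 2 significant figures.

z₀ ≈ 1.5 ft

Log law: V(z) ∝ ln(z/z₀). With r = V₁/V₂ = 25.3/33.51 = 0.75500,
r · ln(z₂/z₀) = ln(z₁/z₀) ⇒ ln z₀ = (ln z₁ − r·ln z₂)/(1 − r)
ln z₀ = (2.56495 − 0.75500×3.26194) / 0.24500 = 0.4171
z₀ = exp(0.4171) = 1.518 ft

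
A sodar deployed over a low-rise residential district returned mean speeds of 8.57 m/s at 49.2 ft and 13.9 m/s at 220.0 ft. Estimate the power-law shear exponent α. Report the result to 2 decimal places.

Power law: V₂/V₁ = (z₂/z₁)^α ⇒ α = ln(V₂/V₁) / ln(z₂/z₁)
α = ln(13.9/8.57) / ln(220.0/49.2) = ln(1.6219) / ln(4.4715)
  = 0.48362 / 1.49773 = 0.32290

α ≈ 0.32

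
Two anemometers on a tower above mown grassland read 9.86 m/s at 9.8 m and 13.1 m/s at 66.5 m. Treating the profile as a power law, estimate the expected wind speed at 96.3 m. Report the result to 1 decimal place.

First find α: α = ln(V₂/V₁)/ln(z₂/z₁) = ln(13.1/9.86)/ln(66.5/9.8) = 0.28413/1.91482 = 0.1484
Extrapolate from 66.5 m to 96.3 m: V₃ = 13.1 × (96.3/66.5)^0.1484 = 13.1 × 1.0565 = 13.8399 m/s

13.8 m/s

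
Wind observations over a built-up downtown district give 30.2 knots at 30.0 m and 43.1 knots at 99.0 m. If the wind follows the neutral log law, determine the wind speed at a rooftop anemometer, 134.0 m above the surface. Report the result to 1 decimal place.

Log law: V ∝ ln(z/z₀). From the pair, with r = V₁/V₂ = 0.70070,
ln z₀ = (ln z₁ − r·ln z₂)/(1 − r) = (3.4012 − 0.70070×4.5951)/0.29930 = 0.6061 → z₀ = 1.833 m
V₃ = V₁ · ln(z₃/z₀)/ln(z₁/z₀) = 30.2 × 4.2917/2.7951 = 46.3708 knots

46.4 knots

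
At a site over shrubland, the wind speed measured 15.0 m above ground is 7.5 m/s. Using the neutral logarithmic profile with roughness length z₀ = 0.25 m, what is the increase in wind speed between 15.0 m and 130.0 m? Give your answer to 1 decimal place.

4.0 m/s

Log law: V₂ = V₁ · ln(z₂/z₀)/ln(z₁/z₀) = 7.5 × 6.2538/4.0943 = 11.4557 m/s
ΔV = 11.4557 − 7.5 = 3.9557 m/s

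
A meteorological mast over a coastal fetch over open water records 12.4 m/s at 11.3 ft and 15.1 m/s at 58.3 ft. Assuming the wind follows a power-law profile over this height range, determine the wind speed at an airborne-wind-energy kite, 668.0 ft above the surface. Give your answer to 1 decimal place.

First find α: α = ln(V₂/V₁)/ln(z₂/z₁) = ln(15.1/12.4)/ln(58.3/11.3) = 0.19700/1.64080 = 0.1201
Extrapolate from 58.3 ft to 668.0 ft: V₃ = 15.1 × (668.0/58.3)^0.1201 = 15.1 × 1.3402 = 20.2365 m/s

20.2 m/s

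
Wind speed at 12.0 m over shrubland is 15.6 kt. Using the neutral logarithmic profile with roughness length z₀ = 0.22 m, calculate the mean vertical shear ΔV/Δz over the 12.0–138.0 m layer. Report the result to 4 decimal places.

Log law: V₂ = V₁ · ln(z₂/z₀)/ln(z₁/z₀) = 15.6 × 6.4414/3.9990 = 25.1275 kt
ΔV/Δz = (25.1275 − 15.6)/(138.0 − 12.0) = 9.5275/126.0000 = 0.07561 kt/m

0.0756 kt/m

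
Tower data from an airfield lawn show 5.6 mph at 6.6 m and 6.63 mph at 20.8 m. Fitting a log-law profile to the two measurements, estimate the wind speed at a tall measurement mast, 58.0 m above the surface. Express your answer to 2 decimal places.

7.55 mph

Log law: V ∝ ln(z/z₀). From the pair, with r = V₁/V₂ = 0.84465,
ln z₀ = (ln z₁ − r·ln z₂)/(1 − r) = (1.8871 − 0.84465×3.0350)/0.15535 = -4.3538 → z₀ = 0.01286 m
V₃ = V₁ · ln(z₃/z₀)/ln(z₁/z₀) = 5.6 × 8.4143/6.2409 = 7.5502 mph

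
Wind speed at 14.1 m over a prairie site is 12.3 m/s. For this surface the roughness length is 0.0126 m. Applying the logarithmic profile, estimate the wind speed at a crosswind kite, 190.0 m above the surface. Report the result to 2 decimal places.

Log law: V(z) ∝ ln(z/z₀), so V₂/V₁ = ln(z₂/z₀) / ln(z₁/z₀).
ln(190.0/0.0126) = 9.6211, ln(14.1/0.0126) = 7.0202
V₂ = 12.3 × 9.6211/7.0202 = 12.3 × 1.3705 = 16.8569 m/s

16.86 m/s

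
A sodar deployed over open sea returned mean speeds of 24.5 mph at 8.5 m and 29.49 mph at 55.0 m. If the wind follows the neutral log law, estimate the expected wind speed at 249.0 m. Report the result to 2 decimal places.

33.53 mph

Log law: V ∝ ln(z/z₀). From the pair, with r = V₁/V₂ = 0.83079,
ln z₀ = (ln z₁ − r·ln z₂)/(1 − r) = (2.1401 − 0.83079×4.0073)/0.16921 = -7.0279 → z₀ = 0.0008868 m
V₃ = V₁ · ln(z₃/z₀)/ln(z₁/z₀) = 24.5 × 12.5453/9.1679 = 33.5256 mph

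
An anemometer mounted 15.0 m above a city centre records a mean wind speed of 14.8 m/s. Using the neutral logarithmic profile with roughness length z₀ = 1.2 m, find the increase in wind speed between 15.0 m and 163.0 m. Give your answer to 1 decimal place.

14.0 m/s

Log law: V₂ = V₁ · ln(z₂/z₀)/ln(z₁/z₀) = 14.8 × 4.9114/2.5257 = 28.7795 m/s
ΔV = 28.7795 − 14.8 = 13.9795 m/s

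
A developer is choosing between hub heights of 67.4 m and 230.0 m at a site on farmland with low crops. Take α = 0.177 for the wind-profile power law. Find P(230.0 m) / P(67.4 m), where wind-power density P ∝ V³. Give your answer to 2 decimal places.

Speed ratio: V_B/V_A = (z_B/z_A)^α = (230.0/67.4)^0.177 = (3.4125)^0.177 = 1.24266
Power-density ratio: P_B/P_A = (V_B/V_A)³ = (1.24266)³ = 1.91893

1.92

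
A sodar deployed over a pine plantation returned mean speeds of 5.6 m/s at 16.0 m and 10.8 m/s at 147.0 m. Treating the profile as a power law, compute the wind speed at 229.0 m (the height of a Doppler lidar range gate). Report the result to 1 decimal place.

First find α: α = ln(V₂/V₁)/ln(z₂/z₁) = ln(10.8/5.6)/ln(147.0/16.0) = 0.65678/2.21784 = 0.2961
Extrapolate from 147.0 m to 229.0 m: V₃ = 10.8 × (229.0/147.0)^0.2961 = 10.8 × 1.1403 = 12.3150 m/s

12.3 m/s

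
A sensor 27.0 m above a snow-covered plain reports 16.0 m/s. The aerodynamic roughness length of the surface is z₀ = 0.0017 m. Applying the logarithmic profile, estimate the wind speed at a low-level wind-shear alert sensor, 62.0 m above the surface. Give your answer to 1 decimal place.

Log law: V(z) ∝ ln(z/z₀), so V₂/V₁ = ln(z₂/z₀) / ln(z₁/z₀).
ln(62.0/0.0017) = 10.5043, ln(27.0/0.0017) = 9.6730
V₂ = 16.0 × 10.5043/9.6730 = 16.0 × 1.0859 = 17.3750 m/s

17.4 m/s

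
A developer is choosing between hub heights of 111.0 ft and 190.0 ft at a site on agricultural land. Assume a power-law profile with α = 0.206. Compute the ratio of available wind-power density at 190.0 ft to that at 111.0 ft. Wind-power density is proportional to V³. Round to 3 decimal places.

1.394

Speed ratio: V_B/V_A = (z_B/z_A)^α = (190.0/111.0)^0.206 = (1.7117)^0.206 = 1.11709
Power-density ratio: P_B/P_A = (V_B/V_A)³ = (1.11709)³ = 1.39399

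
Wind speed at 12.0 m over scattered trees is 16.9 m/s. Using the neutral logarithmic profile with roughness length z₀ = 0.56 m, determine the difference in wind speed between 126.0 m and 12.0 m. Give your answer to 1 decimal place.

Log law: V₂ = V₁ · ln(z₂/z₀)/ln(z₁/z₀) = 16.9 × 5.4161/3.0647 = 29.8663 m/s
ΔV = 29.8663 − 16.9 = 12.9663 m/s

13.0 m/s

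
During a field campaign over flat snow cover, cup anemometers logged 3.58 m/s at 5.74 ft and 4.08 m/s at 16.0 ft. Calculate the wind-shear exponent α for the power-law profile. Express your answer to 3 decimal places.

Power law: V₂/V₁ = (z₂/z₁)^α ⇒ α = ln(V₂/V₁) / ln(z₂/z₁)
α = ln(4.08/3.58) / ln(16.0/5.74) = ln(1.1397) / ln(2.7875)
  = 0.13073 / 1.02513 = 0.12753

α ≈ 0.128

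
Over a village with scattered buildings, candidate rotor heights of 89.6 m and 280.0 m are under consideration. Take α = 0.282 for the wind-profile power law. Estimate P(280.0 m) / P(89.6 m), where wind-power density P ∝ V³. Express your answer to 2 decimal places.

Speed ratio: V_B/V_A = (z_B/z_A)^α = (280.0/89.6)^0.282 = (3.1250)^0.282 = 1.37895
Power-density ratio: P_B/P_A = (V_B/V_A)³ = (1.37895)³ = 2.62206

2.62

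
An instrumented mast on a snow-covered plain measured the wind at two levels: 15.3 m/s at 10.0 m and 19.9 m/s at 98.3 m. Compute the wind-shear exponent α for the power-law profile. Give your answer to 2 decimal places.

Power law: V₂/V₁ = (z₂/z₁)^α ⇒ α = ln(V₂/V₁) / ln(z₂/z₁)
α = ln(19.9/15.3) / ln(98.3/10.0) = ln(1.3007) / ln(9.8300)
  = 0.26287 / 2.28544 = 0.11502

α ≈ 0.12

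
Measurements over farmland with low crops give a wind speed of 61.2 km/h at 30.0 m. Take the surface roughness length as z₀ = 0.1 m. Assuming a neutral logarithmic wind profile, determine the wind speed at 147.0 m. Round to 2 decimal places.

78.25 km/h

Log law: V(z) ∝ ln(z/z₀), so V₂/V₁ = ln(z₂/z₀) / ln(z₁/z₀).
ln(147.0/0.1) = 7.2930, ln(30.0/0.1) = 5.7038
V₂ = 61.2 × 7.2930/5.7038 = 61.2 × 1.2786 = 78.2521 km/h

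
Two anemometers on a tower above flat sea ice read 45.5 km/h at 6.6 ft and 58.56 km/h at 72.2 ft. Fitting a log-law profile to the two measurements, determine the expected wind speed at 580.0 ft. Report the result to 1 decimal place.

Log law: V ∝ ln(z/z₀). From the pair, with r = V₁/V₂ = 0.77698,
ln z₀ = (ln z₁ − r·ln z₂)/(1 − r) = (1.8871 − 0.77698×4.2794)/0.22302 = -6.4478 → z₀ = 0.001584 ft
V₃ = V₁ · ln(z₃/z₀)/ln(z₁/z₀) = 45.5 × 12.8108/8.3348 = 69.9344 km/h

69.9 km/h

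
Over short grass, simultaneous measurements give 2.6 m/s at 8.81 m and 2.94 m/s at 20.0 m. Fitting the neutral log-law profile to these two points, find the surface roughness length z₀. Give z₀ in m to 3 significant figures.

z₀ ≈ 0.0167 m

Log law: V(z) ∝ ln(z/z₀). With r = V₁/V₂ = 2.6/2.94 = 0.88435,
r · ln(z₂/z₀) = ln(z₁/z₀) ⇒ ln z₀ = (ln z₁ − r·ln z₂)/(1 − r)
ln z₀ = (2.17589 − 0.88435×2.99573) / 0.11565 = -4.0935
z₀ = exp(-4.0935) = 0.01668 m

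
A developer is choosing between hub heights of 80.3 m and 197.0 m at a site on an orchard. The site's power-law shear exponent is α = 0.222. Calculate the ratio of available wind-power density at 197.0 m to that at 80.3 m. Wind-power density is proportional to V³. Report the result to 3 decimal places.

1.818

Speed ratio: V_B/V_A = (z_B/z_A)^α = (197.0/80.3)^0.222 = (2.4533)^0.222 = 1.22046
Power-density ratio: P_B/P_A = (V_B/V_A)³ = (1.22046)³ = 1.81792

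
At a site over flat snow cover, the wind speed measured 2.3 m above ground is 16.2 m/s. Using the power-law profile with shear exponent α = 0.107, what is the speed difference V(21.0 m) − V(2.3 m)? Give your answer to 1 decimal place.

4.3 m/s

Power law: V₂ = V₁ · (z₂/z₁)^α = 16.2 × (9.1304)^0.107 = 20.5252 m/s
ΔV = 20.5252 − 16.2 = 4.3252 m/s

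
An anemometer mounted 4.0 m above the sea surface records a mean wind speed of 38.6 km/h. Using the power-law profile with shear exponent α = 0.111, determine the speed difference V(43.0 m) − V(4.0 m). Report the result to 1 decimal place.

11.6 km/h

Power law: V₂ = V₁ · (z₂/z₁)^α = 38.6 × (10.7500)^0.111 = 50.2428 km/h
ΔV = 50.2428 − 38.6 = 11.6428 km/h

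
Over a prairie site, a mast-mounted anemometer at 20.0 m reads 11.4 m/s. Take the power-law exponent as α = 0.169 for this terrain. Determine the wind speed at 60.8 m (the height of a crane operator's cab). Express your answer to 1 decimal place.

Power-law profile: V₂ = V₁ · (z₂/z₁)^α
V₂ = 11.4 × (60.8/20.0)^0.169 = 11.4 × (3.0400)^0.169
    = 11.4 × 1.2067 = 13.7566 m/s

13.8 m/s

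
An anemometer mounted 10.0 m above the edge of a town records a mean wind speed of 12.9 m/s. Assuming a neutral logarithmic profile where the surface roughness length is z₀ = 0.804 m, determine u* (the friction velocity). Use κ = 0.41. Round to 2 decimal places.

u* ≈ 2.10 m/s

Log law: V(z) = (u*/κ) · ln(z/z₀) ⇒ u* = κ · V / ln(z/z₀)
u* = 0.41 × 12.9 / ln(10.0/0.804) = 0.41 × 12.9 / 2.5207
   = 5.2890 / 2.5207 = 2.0982 m/s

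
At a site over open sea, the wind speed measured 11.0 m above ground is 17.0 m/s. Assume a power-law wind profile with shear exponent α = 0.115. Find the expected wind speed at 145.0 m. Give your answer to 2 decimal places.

Power-law profile: V₂ = V₁ · (z₂/z₁)^α
V₂ = 17.0 × (145.0/11.0)^0.115 = 17.0 × (13.1818)^0.115
    = 17.0 × 1.3452 = 22.8689 m/s

22.87 m/s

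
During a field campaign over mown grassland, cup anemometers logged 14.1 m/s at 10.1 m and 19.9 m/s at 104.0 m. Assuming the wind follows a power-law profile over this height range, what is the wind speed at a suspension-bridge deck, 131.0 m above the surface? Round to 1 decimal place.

20.6 m/s

First find α: α = ln(V₂/V₁)/ln(z₂/z₁) = ln(19.9/14.1)/ln(104.0/10.1) = 0.34454/2.33186 = 0.1478
Extrapolate from 104.0 m to 131.0 m: V₃ = 19.9 × (131.0/104.0)^0.1478 = 19.9 × 1.0347 = 20.5904 m/s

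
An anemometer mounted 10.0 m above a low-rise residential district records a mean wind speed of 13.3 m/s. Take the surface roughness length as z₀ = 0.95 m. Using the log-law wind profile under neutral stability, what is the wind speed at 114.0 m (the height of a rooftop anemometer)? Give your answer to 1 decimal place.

27.1 m/s

Log law: V(z) ∝ ln(z/z₀), so V₂/V₁ = ln(z₂/z₀) / ln(z₁/z₀).
ln(114.0/0.95) = 4.7875, ln(10.0/0.95) = 2.3539
V₂ = 13.3 × 4.7875/2.3539 = 13.3 × 2.0339 = 27.0505 m/s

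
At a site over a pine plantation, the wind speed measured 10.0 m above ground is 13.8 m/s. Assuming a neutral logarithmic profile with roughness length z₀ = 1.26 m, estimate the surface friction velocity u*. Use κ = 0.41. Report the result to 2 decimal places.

u* ≈ 2.73 m/s

Log law: V(z) = (u*/κ) · ln(z/z₀) ⇒ u* = κ · V / ln(z/z₀)
u* = 0.41 × 13.8 / ln(10.0/1.26) = 0.41 × 13.8 / 2.0715
   = 5.6580 / 2.0715 = 2.7314 m/s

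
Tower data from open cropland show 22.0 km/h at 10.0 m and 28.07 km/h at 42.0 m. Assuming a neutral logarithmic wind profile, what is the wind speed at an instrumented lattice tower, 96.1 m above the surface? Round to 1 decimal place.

31.6 km/h

Log law: V ∝ ln(z/z₀). From the pair, with r = V₁/V₂ = 0.78375,
ln z₀ = (ln z₁ − r·ln z₂)/(1 − r) = (2.3026 − 0.78375×3.7377)/0.21625 = -2.8987 → z₀ = 0.05509 m
V₃ = V₁ · ln(z₃/z₀)/ln(z₁/z₀) = 22.0 × 7.4641/5.2013 = 31.5710 km/h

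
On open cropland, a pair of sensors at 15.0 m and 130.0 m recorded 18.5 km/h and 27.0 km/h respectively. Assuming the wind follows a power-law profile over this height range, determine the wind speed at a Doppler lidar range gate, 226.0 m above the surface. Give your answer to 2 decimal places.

First find α: α = ln(V₂/V₁)/ln(z₂/z₁) = ln(27.0/18.5)/ln(130.0/15.0) = 0.37807/2.15948 = 0.1751
Extrapolate from 130.0 m to 226.0 m: V₃ = 27.0 × (226.0/130.0)^0.1751 = 27.0 × 1.1017 = 29.7447 km/h

29.74 km/h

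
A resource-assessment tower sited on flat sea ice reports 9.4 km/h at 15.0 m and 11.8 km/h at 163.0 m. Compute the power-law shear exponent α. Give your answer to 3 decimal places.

Power law: V₂/V₁ = (z₂/z₁)^α ⇒ α = ln(V₂/V₁) / ln(z₂/z₁)
α = ln(11.8/9.4) / ln(163.0/15.0) = ln(1.2553) / ln(10.8667)
  = 0.22739 / 2.38570 = 0.09531

α ≈ 0.095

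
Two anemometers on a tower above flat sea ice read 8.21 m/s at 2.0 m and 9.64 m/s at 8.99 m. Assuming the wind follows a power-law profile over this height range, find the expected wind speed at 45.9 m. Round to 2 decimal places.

First find α: α = ln(V₂/V₁)/ln(z₂/z₁) = ln(9.64/8.21)/ln(8.99/2.0) = 0.16057/1.50297 = 0.1068
Extrapolate from 8.99 m to 45.9 m: V₃ = 9.64 × (45.9/8.99)^0.1068 = 9.64 × 1.1903 = 11.4742 m/s

11.47 m/s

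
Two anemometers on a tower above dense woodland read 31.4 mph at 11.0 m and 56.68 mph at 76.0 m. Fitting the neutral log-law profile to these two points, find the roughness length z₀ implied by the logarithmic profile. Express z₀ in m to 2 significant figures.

z₀ ≈ 1.00 m

Log law: V(z) ∝ ln(z/z₀). With r = V₁/V₂ = 31.4/56.68 = 0.55399,
r · ln(z₂/z₀) = ln(z₁/z₀) ⇒ ln z₀ = (ln z₁ − r·ln z₂)/(1 − r)
ln z₀ = (2.39790 − 0.55399×4.33073) / 0.44601 = -0.0029
z₀ = exp(-0.0029) = 0.9971 m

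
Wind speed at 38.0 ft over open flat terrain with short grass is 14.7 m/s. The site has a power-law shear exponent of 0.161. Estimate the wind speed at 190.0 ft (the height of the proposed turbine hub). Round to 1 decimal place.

19.0 m/s

Power-law profile: V₂ = V₁ · (z₂/z₁)^α
V₂ = 14.7 × (190.0/38.0)^0.161 = 14.7 × (5.0000)^0.161
    = 14.7 × 1.2958 = 19.0481 m/s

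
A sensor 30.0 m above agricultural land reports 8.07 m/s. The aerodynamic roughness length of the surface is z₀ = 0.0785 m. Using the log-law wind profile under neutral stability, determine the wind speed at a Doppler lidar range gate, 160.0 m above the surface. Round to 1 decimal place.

10.3 m/s

Log law: V(z) ∝ ln(z/z₀), so V₂/V₁ = ln(z₂/z₀) / ln(z₁/z₀).
ln(160.0/0.0785) = 7.6198, ln(30.0/0.0785) = 5.9459
V₂ = 8.07 × 7.6198/5.9459 = 8.07 × 1.2815 = 10.3420 m/s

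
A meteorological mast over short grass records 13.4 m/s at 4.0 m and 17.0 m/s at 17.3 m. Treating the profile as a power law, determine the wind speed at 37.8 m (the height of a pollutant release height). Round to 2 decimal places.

First find α: α = ln(V₂/V₁)/ln(z₂/z₁) = ln(17.0/13.4)/ln(17.3/4.0) = 0.23796/1.46441 = 0.1625
Extrapolate from 17.3 m to 37.8 m: V₃ = 17.0 × (37.8/17.3)^0.1625 = 17.0 × 1.1354 = 19.3022 m/s

19.30 m/s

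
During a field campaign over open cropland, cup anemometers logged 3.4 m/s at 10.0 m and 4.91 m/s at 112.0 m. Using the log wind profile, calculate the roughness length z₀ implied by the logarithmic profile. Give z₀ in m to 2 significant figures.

Log law: V(z) ∝ ln(z/z₀). With r = V₁/V₂ = 3.4/4.91 = 0.69246,
r · ln(z₂/z₀) = ln(z₁/z₀) ⇒ ln z₀ = (ln z₁ − r·ln z₂)/(1 − r)
ln z₀ = (2.30259 − 0.69246×4.71850) / 0.30754 = -3.1372
z₀ = exp(-3.1372) = 0.04340 m

z₀ ≈ 0.043 m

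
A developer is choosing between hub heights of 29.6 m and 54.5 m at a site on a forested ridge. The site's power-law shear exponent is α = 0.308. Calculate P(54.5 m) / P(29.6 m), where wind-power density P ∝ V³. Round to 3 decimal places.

Speed ratio: V_B/V_A = (z_B/z_A)^α = (54.5/29.6)^0.308 = (1.8412)^0.308 = 1.20685
Power-density ratio: P_B/P_A = (V_B/V_A)³ = (1.20685)³ = 1.75775

1.758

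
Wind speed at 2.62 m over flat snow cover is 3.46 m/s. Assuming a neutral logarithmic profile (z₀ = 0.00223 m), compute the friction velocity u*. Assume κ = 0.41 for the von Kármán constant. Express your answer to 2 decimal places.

Log law: V(z) = (u*/κ) · ln(z/z₀) ⇒ u* = κ · V / ln(z/z₀)
u* = 0.41 × 3.46 / ln(2.62/0.00223) = 0.41 × 3.46 / 7.0689
   = 1.4186 / 7.0689 = 0.2007 m/s

u* ≈ 0.20 m/s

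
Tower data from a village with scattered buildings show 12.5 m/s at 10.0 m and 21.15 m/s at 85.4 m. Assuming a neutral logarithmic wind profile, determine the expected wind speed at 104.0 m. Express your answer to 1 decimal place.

21.9 m/s

Log law: V ∝ ln(z/z₀). From the pair, with r = V₁/V₂ = 0.59102,
ln z₀ = (ln z₁ − r·ln z₂)/(1 − r) = (2.3026 − 0.59102×4.4473)/0.40898 = -0.7968 → z₀ = 0.4508 m
V₃ = V₁ · ln(z₃/z₀)/ln(z₁/z₀) = 12.5 × 5.4412/3.0994 = 21.9447 m/s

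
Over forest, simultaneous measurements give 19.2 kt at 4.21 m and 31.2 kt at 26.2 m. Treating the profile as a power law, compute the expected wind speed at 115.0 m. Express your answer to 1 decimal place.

First find α: α = ln(V₂/V₁)/ln(z₂/z₁) = ln(31.2/19.2)/ln(26.2/4.21) = 0.48551/1.82830 = 0.2656
Extrapolate from 26.2 m to 115.0 m: V₃ = 31.2 × (115.0/26.2)^0.2656 = 31.2 × 1.4811 = 46.2109 kt

46.2 kt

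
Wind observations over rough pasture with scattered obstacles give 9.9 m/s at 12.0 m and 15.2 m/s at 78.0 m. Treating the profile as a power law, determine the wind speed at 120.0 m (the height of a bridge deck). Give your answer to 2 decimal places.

16.78 m/s

First find α: α = ln(V₂/V₁)/ln(z₂/z₁) = ln(15.2/9.9)/ln(78.0/12.0) = 0.42876/1.87180 = 0.2291
Extrapolate from 78.0 m to 120.0 m: V₃ = 15.2 × (120.0/78.0)^0.2291 = 15.2 × 1.1037 = 16.7764 m/s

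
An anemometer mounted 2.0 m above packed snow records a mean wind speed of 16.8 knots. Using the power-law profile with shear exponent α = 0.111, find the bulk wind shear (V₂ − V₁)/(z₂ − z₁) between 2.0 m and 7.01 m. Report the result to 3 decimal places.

Power law: V₂ = V₁ · (z₂/z₁)^α = 16.8 × (3.5050)^0.111 = 19.3094 knots
ΔV/Δz = (19.3094 − 16.8)/(7.01 − 2.0) = 2.5094/5.0100 = 0.50089 knots/m

0.501 knots/m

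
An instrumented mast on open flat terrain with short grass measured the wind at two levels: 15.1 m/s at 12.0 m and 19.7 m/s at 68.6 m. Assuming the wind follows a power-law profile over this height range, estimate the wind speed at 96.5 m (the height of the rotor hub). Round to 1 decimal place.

20.8 m/s

First find α: α = ln(V₂/V₁)/ln(z₂/z₁) = ln(19.7/15.1)/ln(68.6/12.0) = 0.26592/1.74339 = 0.1525
Extrapolate from 68.6 m to 96.5 m: V₃ = 19.7 × (96.5/68.6)^0.1525 = 19.7 × 1.0534 = 20.7526 m/s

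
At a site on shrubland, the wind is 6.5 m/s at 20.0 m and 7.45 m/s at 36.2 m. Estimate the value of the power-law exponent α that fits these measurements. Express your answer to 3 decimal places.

α ≈ 0.230

Power law: V₂/V₁ = (z₂/z₁)^α ⇒ α = ln(V₂/V₁) / ln(z₂/z₁)
α = ln(7.45/6.5) / ln(36.2/20.0) = ln(1.1462) / ln(1.8100)
  = 0.13641 / 0.59333 = 0.22991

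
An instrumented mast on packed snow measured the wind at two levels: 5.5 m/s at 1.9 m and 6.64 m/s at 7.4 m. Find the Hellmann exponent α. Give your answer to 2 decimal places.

α ≈ 0.14

Power law: V₂/V₁ = (z₂/z₁)^α ⇒ α = ln(V₂/V₁) / ln(z₂/z₁)
α = ln(6.64/5.5) / ln(7.4/1.9) = ln(1.2073) / ln(3.8947)
  = 0.18836 / 1.35963 = 0.13854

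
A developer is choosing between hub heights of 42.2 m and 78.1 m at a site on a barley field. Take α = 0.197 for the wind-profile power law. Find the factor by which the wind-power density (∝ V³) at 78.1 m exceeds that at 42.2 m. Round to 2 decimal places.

Speed ratio: V_B/V_A = (z_B/z_A)^α = (78.1/42.2)^0.197 = (1.8507)^0.197 = 1.12893
Power-density ratio: P_B/P_A = (V_B/V_A)³ = (1.12893)³ = 1.43879

1.44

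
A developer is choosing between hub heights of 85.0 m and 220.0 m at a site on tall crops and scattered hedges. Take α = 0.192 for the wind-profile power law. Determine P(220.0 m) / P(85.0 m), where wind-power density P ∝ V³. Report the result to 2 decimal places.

1.73

Speed ratio: V_B/V_A = (z_B/z_A)^α = (220.0/85.0)^0.192 = (2.5882)^0.192 = 1.20032
Power-density ratio: P_B/P_A = (V_B/V_A)³ = (1.20032)³ = 1.72938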